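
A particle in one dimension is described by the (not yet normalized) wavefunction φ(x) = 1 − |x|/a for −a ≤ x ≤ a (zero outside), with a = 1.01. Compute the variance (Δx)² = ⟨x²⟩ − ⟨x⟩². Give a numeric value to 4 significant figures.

Compute ⟨x⟩ and ⟨x²⟩ separately, then (Δx)² = ⟨x²⟩ − ⟨x⟩².
φ is even, so ∫ over [−a, a] = 2∫₀ᵃ with φ = 1 − x/a there: ∫₀ᵃ (1 − x/a)² dx = a/3, ∫₀ᵃ x²(1 − x/a)² dx = a³/30, ∫₀ᵃ x⁴(1 − x/a)² dx = a⁵/105.
Normalization: ∫|φ|² dx = 0.67333.
⟨x⟩ = 0.0000 and ⟨x²⟩ = 0.10201.
(Δx)² = 0.10201 − (0.0000)² = 0.10201.

0.1020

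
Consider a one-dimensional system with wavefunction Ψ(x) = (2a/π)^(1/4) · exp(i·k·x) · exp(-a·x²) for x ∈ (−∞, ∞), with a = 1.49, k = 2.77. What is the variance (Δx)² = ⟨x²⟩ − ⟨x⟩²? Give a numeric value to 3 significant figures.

Compute ⟨x⟩ and ⟨x²⟩ separately, then (Δx)² = ⟨x²⟩ − ⟨x⟩².
Gaussian moments: ∫x^(2j)·e^(−2ax²) dx = (2j−1)!!/(4a)^j · √(π/(2a)), odd powers integrate to 0; here √(π/(2a)) = 1.0268.
⟨x⟩ = 0.0000 and ⟨x²⟩ = 0.16779.
(Δx)² = 0.16779 − (0.0000)² = 0.16779.

0.168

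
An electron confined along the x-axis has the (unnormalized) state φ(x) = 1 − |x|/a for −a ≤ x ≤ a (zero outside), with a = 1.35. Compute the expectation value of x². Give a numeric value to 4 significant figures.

⟨x²⟩ = ∫ x²·|φ|² dx / ∫|φ|² dx (integrals over the domain).
φ is even, so ∫ over [−a, a] = 2∫₀ᵃ with φ = 1 − x/a there: ∫₀ᵃ (1 − x/a)² dx = a/3, ∫₀ᵃ x²(1 − x/a)² dx = a³/30, ∫₀ᵃ x⁴(1 − x/a)² dx = a⁵/105.
State is unnormalized: ∫|φ|² dx = 0.90000, and ∫φ*·x²·φ dx = 0.16403, so ⟨x²⟩ = 0.16403 / 0.90000.
⟨x²⟩ = 0.18225.

0.1823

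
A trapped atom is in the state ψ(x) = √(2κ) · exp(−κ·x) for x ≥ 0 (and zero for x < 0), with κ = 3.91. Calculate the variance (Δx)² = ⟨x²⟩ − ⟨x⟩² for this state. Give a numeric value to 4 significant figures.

Compute ⟨x⟩ and ⟨x²⟩ separately, then (Δx)² = ⟨x²⟩ − ⟨x⟩².
Every integrand reduces to terms xʲ·e^(−2κx) on [0, ∞); use ∫₀^∞ xʲ·e^(−2κx) dx = j!/(2κ)^(j+1).
⟨x⟩ = 0.12788 and ⟨x²⟩ = 0.032705.
(Δx)² = 0.032705 − (0.12788)² = 0.016353.

0.01635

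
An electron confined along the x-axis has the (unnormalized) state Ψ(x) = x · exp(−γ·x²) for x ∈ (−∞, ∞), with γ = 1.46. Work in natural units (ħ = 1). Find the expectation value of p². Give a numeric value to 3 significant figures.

4.38

p² Ψ = −ħ² d²Ψ/dx²; ⟨p²⟩ = −ħ² ∫ Ψ*·Ψ'' dx / ∫|Ψ|² dx.
Expand each integrand as polynomial × e^(−2γx²) and use ∫x^(2j)·e^(−2γx²) dx = (2j−1)!!/(4γ)^j · √(π/(2γ)), odd powers → 0; here √(π/(2γ)) = 1.0373. Differentiate with the product rule, d/dx e^(−γx²) = −2γx·e^(−γx²).
State is unnormalized: ∫|Ψ|² dx = 0.17761, and ∫Ψ*·(−ħ² Ψ'') dx = 0.77794, so ⟨p²⟩ = 0.77794 / 0.17761.
⟨p²⟩ = 4.3800.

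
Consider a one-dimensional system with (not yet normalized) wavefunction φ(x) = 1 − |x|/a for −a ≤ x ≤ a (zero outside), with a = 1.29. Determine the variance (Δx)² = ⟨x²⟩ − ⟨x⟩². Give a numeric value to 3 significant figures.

0.166

Compute ⟨x⟩ and ⟨x²⟩ separately, then (Δx)² = ⟨x²⟩ − ⟨x⟩².
φ is even, so ∫ over [−a, a] = 2∫₀ᵃ with φ = 1 − x/a there: ∫₀ᵃ (1 − x/a)² dx = a/3, ∫₀ᵃ x²(1 − x/a)² dx = a³/30, ∫₀ᵃ x⁴(1 − x/a)² dx = a⁵/105.
Normalization: ∫|φ|² dx = 0.86000.
⟨x⟩ = 0.0000 and ⟨x²⟩ = 0.16641.
(Δx)² = 0.16641 − (0.0000)² = 0.16641.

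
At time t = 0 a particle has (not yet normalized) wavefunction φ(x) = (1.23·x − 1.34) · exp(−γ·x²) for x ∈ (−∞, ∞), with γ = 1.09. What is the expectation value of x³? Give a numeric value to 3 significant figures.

⟨x³⟩ = ∫ x³·|φ|² dx / ∫|φ|² dx (integrals over the domain).
Expand each integrand as polynomial × e^(−2γx²) and use ∫x^(2j)·e^(−2γx²) dx = (2j−1)!!/(4γ)^j · √(π/(2γ)), odd powers → 0; here √(π/(2γ)) = 1.2005.
State is unnormalized: ∫|φ|² dx = 2.5721, and ∫φ*·x³·φ dx = -0.62450, so ⟨x³⟩ = -0.62450 / 2.5721.
⟨x³⟩ = -0.24280.

-0.243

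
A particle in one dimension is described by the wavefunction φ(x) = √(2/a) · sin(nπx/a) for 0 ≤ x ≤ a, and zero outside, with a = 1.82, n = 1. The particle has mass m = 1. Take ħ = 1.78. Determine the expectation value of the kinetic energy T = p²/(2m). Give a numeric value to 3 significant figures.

4.72

T = −(ħ²/2m) d²/dx², so ⟨T⟩ = −(ħ²/2m) ∫ φ*·φ'' dx; with m = 1.
d/dx sin(nπx/a) = (nπ/a)·cos(nπx/a) and d²/dx² sin(nπx/a) = −(nπ/a)²·sin(nπx/a); on 0 ≤ x ≤ a, ∫sin²(nπx/a) dx = a/2 and ∫sin(nπx/a)·cos(nπx/a) dx = 0.
⟨T⟩ = 4.7203.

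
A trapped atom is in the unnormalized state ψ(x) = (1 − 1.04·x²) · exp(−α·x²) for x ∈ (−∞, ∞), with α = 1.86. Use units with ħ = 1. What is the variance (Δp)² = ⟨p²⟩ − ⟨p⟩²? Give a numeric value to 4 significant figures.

Compute ⟨p⟩ and ⟨p²⟩ separately; (Δp)² = ⟨p²⟩ − ⟨p⟩².
Expand each integrand as polynomial × e^(−2αx²) and use ∫x^(2j)·e^(−2αx²) dx = (2j−1)!!/(4α)^j · √(π/(2α)), odd powers → 0; here √(π/(2α)) = 0.91897. Differentiate with the product rule, d/dx e^(−αx²) = −2αx·e^(−αx²).
Normalization: ∫|ψ|² dx = 0.71593.
⟨p⟩ = 0.0000 and ⟨p²⟩ = 3.3816.
(Δp)² = 3.3816 − (0.0000)² = 3.3816.

3.382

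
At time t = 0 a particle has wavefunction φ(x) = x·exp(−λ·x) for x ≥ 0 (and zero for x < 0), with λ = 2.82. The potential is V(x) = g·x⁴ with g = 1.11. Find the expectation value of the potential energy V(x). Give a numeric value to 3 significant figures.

⟨V⟩ = ∫ V(x)·|φ|² dx / ∫|φ|² dx.
Every integrand reduces to terms xʲ·e^(−2λx) on [0, ∞); use ∫₀^∞ xʲ·e^(−2λx) dx = j!/(2λ)^(j+1).
State is unnormalized: ∫|φ|² dx = 0.011148, and ∫φ*·V(x)·φ dx = 0.0044025, so ⟨V⟩ = 0.0044025 / 0.011148.
⟨V⟩ = 0.39492.

0.395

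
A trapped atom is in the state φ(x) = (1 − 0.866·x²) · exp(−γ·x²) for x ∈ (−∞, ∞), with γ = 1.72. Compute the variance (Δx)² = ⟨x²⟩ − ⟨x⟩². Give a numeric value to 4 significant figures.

Compute ⟨x⟩ and ⟨x²⟩ separately, then (Δx)² = ⟨x²⟩ − ⟨x⟩².
Expand each integrand as polynomial × e^(−2γx²) and use ∫x^(2j)·e^(−2γx²) dx = (2j−1)!!/(4γ)^j · √(π/(2γ)), odd powers → 0; here √(π/(2γ)) = 0.95564.
Normalization: ∫|φ|² dx = 0.76049.
⟨x⟩ = 0.0000 and ⟨x²⟩ = 0.088114.
(Δx)² = 0.088114 − (0.0000)² = 0.088114.

0.08811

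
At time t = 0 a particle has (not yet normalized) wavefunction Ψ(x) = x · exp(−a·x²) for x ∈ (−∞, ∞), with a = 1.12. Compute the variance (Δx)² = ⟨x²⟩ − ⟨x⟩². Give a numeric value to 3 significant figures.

Compute ⟨x⟩ and ⟨x²⟩ separately, then (Δx)² = ⟨x²⟩ − ⟨x⟩².
Expand each integrand as polynomial × e^(−2ax²) and use ∫x^(2j)·e^(−2ax²) dx = (2j−1)!!/(4a)^j · √(π/(2a)), odd powers → 0; here √(π/(2a)) = 1.1843.
Normalization: ∫|Ψ|² dx = 0.26435.
⟨x⟩ = 0.0000 and ⟨x²⟩ = 0.66964.
(Δx)² = 0.66964 − (0.0000)² = 0.66964.

0.670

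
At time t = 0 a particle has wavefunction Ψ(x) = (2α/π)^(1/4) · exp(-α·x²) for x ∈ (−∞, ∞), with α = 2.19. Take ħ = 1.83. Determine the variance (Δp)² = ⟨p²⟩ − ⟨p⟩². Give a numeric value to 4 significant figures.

7.334

Compute ⟨p⟩ and ⟨p²⟩ separately; (Δp)² = ⟨p²⟩ − ⟨p⟩².
Gaussian moments: ∫x^(2j)·e^(−2αx²) dx = (2j−1)!!/(4α)^j · √(π/(2α)), odd powers integrate to 0; here √(π/(2α)) = 0.84691. Derivatives: d/dx e^(−αx²) = −2αx·e^(−αx²), d²/dx² e^(−αx²) = (4α²x² − 2α)·e^(−αx²).
⟨p⟩ = 0.0000 and ⟨p²⟩ = 7.3341.
(Δp)² = 7.3341 − (0.0000)² = 7.3341.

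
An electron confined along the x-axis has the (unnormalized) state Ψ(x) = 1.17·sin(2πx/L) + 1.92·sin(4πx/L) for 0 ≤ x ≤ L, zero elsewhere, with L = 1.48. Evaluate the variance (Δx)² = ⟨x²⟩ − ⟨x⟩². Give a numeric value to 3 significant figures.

0.258

Compute ⟨x⟩ and ⟨x²⟩ separately, then (Δx)² = ⟨x²⟩ − ⟨x⟩².
On 0 ≤ x ≤ L (j ≠ l): ∫sin²(jπx/L) dx = L/2, ∫sin(jπx/L)·sin(lπx/L) dx = 0; diagonal moments ∫x·sin²(jπx/L) dx = L²/4, ∫x²·sin²(jπx/L) dx = L³·(1/6 − 1/(4j²π²)); cross terms ∫x·sin(jπx/L)·sin(lπx/L) dx = 0 for j + l even and −4jlL²/(π²(j² − l²)²) for j + l odd, ∫x²·sin(jπx/L)·sin(lπx/L) dx = (−1)^(j+l)·4jlL³/(π²(j² − l²)²); higher powers the same way via product-to-sum and parts.
Normalization: ∫|Ψ|² dx = 3.7409.
⟨x⟩ = 0.74000 and ⟨x²⟩ = 0.80523.
(Δx)² = 0.80523 − (0.74000)² = 0.25763.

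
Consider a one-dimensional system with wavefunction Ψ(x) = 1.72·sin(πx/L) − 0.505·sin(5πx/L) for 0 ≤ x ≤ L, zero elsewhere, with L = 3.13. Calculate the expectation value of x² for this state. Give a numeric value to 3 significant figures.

⟨x²⟩ = ∫ x²·|Ψ|² dx / ∫|Ψ|² dx (integrals over the domain).
On 0 ≤ x ≤ L (j ≠ l): ∫sin²(jπx/L) dx = L/2, ∫sin(jπx/L)·sin(lπx/L) dx = 0; diagonal moments ∫x·sin²(jπx/L) dx = L²/4, ∫x²·sin²(jπx/L) dx = L³·(1/6 − 1/(4j²π²)); cross terms ∫x·sin(jπx/L)·sin(lπx/L) dx = 0 for j + l even and −4jlL²/(π²(j² − l²)²) for j + l odd, ∫x²·sin(jπx/L)·sin(lπx/L) dx = (−1)^(j+l)·4jlL³/(π²(j² − l²)²); higher powers the same way via product-to-sum and parts.
State is unnormalized: ∫|Ψ|² dx = 5.0290, and ∫Ψ*·x²·Ψ dx = 13.930, so ⟨x²⟩ = 13.930 / 5.0290.
⟨x²⟩ = 2.7699.

2.77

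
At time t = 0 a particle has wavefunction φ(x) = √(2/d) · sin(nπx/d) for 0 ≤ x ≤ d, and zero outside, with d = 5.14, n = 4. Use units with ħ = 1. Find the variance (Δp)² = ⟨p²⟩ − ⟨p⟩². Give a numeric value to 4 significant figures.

5.977

Compute ⟨p⟩ and ⟨p²⟩ separately; (Δp)² = ⟨p²⟩ − ⟨p⟩².
d/dx sin(nπx/d) = (nπ/d)·cos(nπx/d) and d²/dx² sin(nπx/d) = −(nπ/d)²·sin(nπx/d); on 0 ≤ x ≤ d, ∫sin²(nπx/d) dx = d/2 and ∫sin(nπx/d)·cos(nπx/d) dx = 0.
⟨p⟩ = 0.0000 and ⟨p²⟩ = 5.9771.
(Δp)² = 5.9771 − (0.0000)² = 5.9771.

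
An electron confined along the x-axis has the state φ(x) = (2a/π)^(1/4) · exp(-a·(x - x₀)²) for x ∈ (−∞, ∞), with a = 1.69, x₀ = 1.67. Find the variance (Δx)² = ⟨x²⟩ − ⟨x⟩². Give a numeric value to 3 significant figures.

0.148

Compute ⟨x⟩ and ⟨x²⟩ separately, then (Δx)² = ⟨x²⟩ − ⟨x⟩².
Gaussian moments (u = x − x₀): ∫u^(2j)·e^(−2au²) du = (2j−1)!!/(4a)^j · √(π/(2a)), odd powers integrate to 0; here √(π/(2a)) = 0.96409.
⟨x⟩ = 1.6700 and ⟨x²⟩ = 2.9368.
(Δx)² = 2.9368 − (1.6700)² = 0.14793.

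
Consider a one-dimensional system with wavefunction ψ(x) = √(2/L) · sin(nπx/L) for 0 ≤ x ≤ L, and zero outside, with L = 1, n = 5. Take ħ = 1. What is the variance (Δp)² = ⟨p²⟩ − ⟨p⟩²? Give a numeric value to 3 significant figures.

Compute ⟨p⟩ and ⟨p²⟩ separately; (Δp)² = ⟨p²⟩ − ⟨p⟩².
d/dx sin(nπx/L) = (nπ/L)·cos(nπx/L) and d²/dx² sin(nπx/L) = −(nπ/L)²·sin(nπx/L); on 0 ≤ x ≤ L, ∫sin²(nπx/L) dx = L/2 and ∫sin(nπx/L)·cos(nπx/L) dx = 0.
⟨p⟩ = 0.0000 and ⟨p²⟩ = 246.74.
(Δp)² = 246.74 − (0.0000)² = 246.74.

247.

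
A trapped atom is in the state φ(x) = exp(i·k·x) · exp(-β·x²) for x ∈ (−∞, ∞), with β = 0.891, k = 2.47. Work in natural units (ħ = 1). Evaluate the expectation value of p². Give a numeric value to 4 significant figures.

p² φ = −ħ² d²φ/dx²; ⟨p²⟩ = −ħ² ∫ φ*·φ'' dx / ∫|φ|² dx.
Gaussian moments: ∫x^(2j)·e^(−2βx²) dx = (2j−1)!!/(4β)^j · √(π/(2β)), odd powers integrate to 0; here √(π/(2β)) = 1.3278. Derivatives: φ′ = (ik − 2βx)·φ, φ″ = ((ik − 2βx)² − 2β)·φ; the odd-in-x pieces drop out.
State is unnormalized: ∫|φ|² dx = 1.3278, and ∫φ*·(−ħ² φ'') dx = 9.2836, so ⟨p²⟩ = 9.2836 / 1.3278.
⟨p²⟩ = 6.9919.

6.992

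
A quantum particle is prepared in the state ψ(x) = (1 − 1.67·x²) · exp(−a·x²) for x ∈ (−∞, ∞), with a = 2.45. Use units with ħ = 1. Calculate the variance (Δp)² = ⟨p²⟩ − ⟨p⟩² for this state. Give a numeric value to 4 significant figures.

5.069

Compute ⟨p⟩ and ⟨p²⟩ separately; (Δp)² = ⟨p²⟩ − ⟨p⟩².
Expand each integrand as polynomial × e^(−2ax²) and use ∫x^(2j)·e^(−2ax²) dx = (2j−1)!!/(4a)^j · √(π/(2a)), odd powers → 0; here √(π/(2a)) = 0.80071. Differentiate with the product rule, d/dx e^(−ax²) = −2ax·e^(−ax²).
Normalization: ∫|ψ|² dx = 0.59757.
⟨p⟩ = 0.0000 and ⟨p²⟩ = 5.0690.
(Δp)² = 5.0690 − (0.0000)² = 5.0690.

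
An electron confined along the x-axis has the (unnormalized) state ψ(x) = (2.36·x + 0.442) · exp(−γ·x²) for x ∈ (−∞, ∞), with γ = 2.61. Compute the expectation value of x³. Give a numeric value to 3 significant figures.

0.0788

⟨x³⟩ = ∫ x³·|ψ|² dx / ∫|ψ|² dx (integrals over the domain).
Expand each integrand as polynomial × e^(−2γx²) and use ∫x^(2j)·e^(−2γx²) dx = (2j−1)!!/(4γ)^j · √(π/(2γ)), odd powers → 0; here √(π/(2γ)) = 0.77578.
State is unnormalized: ∫|ψ|² dx = 0.56543, and ∫ψ*·x³·ψ dx = 0.044548, so ⟨x³⟩ = 0.044548 / 0.56543.
⟨x³⟩ = 0.078785.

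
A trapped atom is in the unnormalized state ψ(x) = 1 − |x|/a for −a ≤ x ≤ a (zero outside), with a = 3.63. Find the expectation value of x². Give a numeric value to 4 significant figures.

⟨x²⟩ = ∫ x²·|ψ|² dx / ∫|ψ|² dx (integrals over the domain).
ψ is even, so ∫ over [−a, a] = 2∫₀ᵃ with ψ = 1 − x/a there: ∫₀ᵃ (1 − x/a)² dx = a/3, ∫₀ᵃ x²(1 − x/a)² dx = a³/30, ∫₀ᵃ x⁴(1 − x/a)² dx = a⁵/105.
State is unnormalized: ∫|ψ|² dx = 2.4200, and ∫ψ*·x²·ψ dx = 3.1888, so ⟨x²⟩ = 3.1888 / 2.4200.
⟨x²⟩ = 1.3177.

1.318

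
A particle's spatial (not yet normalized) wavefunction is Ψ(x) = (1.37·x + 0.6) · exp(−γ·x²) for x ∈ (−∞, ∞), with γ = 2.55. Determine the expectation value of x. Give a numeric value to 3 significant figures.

⟨x⟩ = ∫ x·|Ψ|² dx / ∫|Ψ|² dx (integrals over the domain).
Expand each integrand as polynomial × e^(−2γx²) and use ∫x^(2j)·e^(−2γx²) dx = (2j−1)!!/(4γ)^j · √(π/(2γ)), odd powers → 0; here √(π/(2γ)) = 0.78486.
State is unnormalized: ∫|Ψ|² dx = 0.42697, and ∫Ψ*·x·Ψ dx = 0.12650, so ⟨x⟩ = 0.12650 / 0.42697.
⟨x⟩ = 0.29627.

0.296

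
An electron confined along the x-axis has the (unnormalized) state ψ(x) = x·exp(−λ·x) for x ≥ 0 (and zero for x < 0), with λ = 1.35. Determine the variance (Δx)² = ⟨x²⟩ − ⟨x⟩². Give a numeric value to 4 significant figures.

Compute ⟨x⟩ and ⟨x²⟩ separately, then (Δx)² = ⟨x²⟩ − ⟨x⟩².
Every integrand reduces to terms xʲ·e^(−2λx) on [0, ∞); use ∫₀^∞ xʲ·e^(−2λx) dx = j!/(2λ)^(j+1).
Normalization: ∫|ψ|² dx = 0.10161.
⟨x⟩ = 1.1111 and ⟨x²⟩ = 1.6461.
(Δx)² = 1.6461 − (1.1111)² = 0.41152.

0.4115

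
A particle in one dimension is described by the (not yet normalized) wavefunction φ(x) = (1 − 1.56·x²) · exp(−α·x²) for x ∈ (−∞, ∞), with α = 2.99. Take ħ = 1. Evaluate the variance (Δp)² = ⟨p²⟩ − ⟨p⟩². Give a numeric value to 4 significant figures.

5.222

Compute ⟨p⟩ and ⟨p²⟩ separately; (Δp)² = ⟨p²⟩ − ⟨p⟩².
Expand each integrand as polynomial × e^(−2αx²) and use ∫x^(2j)·e^(−2αx²) dx = (2j−1)!!/(4α)^j · √(π/(2α)), odd powers → 0; here √(π/(2α)) = 0.72481. Differentiate with the product rule, d/dx e^(−αx²) = −2αx·e^(−αx²).
Normalization: ∫|φ|² dx = 0.57272.
⟨p⟩ = 0.0000 and ⟨p²⟩ = 5.2218.
(Δp)² = 5.2218 − (0.0000)² = 5.2218.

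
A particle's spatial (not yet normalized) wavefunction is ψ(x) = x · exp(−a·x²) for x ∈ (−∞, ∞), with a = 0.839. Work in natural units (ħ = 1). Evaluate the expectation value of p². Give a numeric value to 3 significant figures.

p² ψ = −ħ² d²ψ/dx²; ⟨p²⟩ = −ħ² ∫ ψ*·ψ'' dx / ∫|ψ|² dx.
Expand each integrand as polynomial × e^(−2ax²) and use ∫x^(2j)·e^(−2ax²) dx = (2j−1)!!/(4a)^j · √(π/(2a)), odd powers → 0; here √(π/(2a)) = 1.3683. Differentiate with the product rule, d/dx e^(−ax²) = −2ax·e^(−ax²).
State is unnormalized: ∫|ψ|² dx = 0.40772, and ∫ψ*·(−ħ² ψ'') dx = 1.0262, so ⟨p²⟩ = 1.0262 / 0.40772.
⟨p²⟩ = 2.5170.

2.52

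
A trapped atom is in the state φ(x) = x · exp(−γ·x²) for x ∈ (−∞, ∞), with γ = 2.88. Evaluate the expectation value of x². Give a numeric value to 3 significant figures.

⟨x²⟩ = ∫ x²·|φ|² dx / ∫|φ|² dx (integrals over the domain).
Expand each integrand as polynomial × e^(−2γx²) and use ∫x^(2j)·e^(−2γx²) dx = (2j−1)!!/(4γ)^j · √(π/(2γ)), odd powers → 0; here √(π/(2γ)) = 0.73852.
State is unnormalized: ∫|φ|² dx = 0.064108, and ∫φ*·x²·φ dx = 0.016695, so ⟨x²⟩ = 0.016695 / 0.064108.
⟨x²⟩ = 0.26042.

0.260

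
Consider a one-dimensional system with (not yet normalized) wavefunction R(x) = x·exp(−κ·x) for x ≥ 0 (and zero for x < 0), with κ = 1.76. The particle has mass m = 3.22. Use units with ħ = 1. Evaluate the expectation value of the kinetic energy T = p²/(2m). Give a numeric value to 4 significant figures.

0.4810

T = −(ħ²/2m) d²/dx², so ⟨T⟩ = −(ħ²/2m) ∫ R*·R'' dx / ∫|R|² dx; with m = 3.22.
Differentiate x·exp(−κ·x) with the product rule; every integrand then reduces to terms xʲ·e^(−2κx) on [0, ∞), with ∫₀^∞ xʲ·e^(−2κx) dx = j!/(2κ)^(j+1).
State is unnormalized: ∫|R|² dx = 0.045857, and ∫R*·(−ħ²/2m · R'') dx = 0.022057, so ⟨T⟩ = 0.022057 / 0.045857.
⟨T⟩ = 0.48099.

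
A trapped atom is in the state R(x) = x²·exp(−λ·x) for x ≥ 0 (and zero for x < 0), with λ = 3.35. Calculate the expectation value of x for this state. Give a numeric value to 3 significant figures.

0.746

⟨x⟩ = ∫ x·|R|² dx / ∫|R|² dx (integrals over the domain).
Every integrand reduces to terms xʲ·e^(−2λx) on [0, ∞); use ∫₀^∞ xʲ·e^(−2λx) dx = j!/(2λ)^(j+1).
State is unnormalized: ∫|R|² dx = 0.0017776, and ∫R*·x·R dx = 0.0013266, so ⟨x⟩ = 0.0013266 / 0.0017776.
⟨x⟩ = 0.74627.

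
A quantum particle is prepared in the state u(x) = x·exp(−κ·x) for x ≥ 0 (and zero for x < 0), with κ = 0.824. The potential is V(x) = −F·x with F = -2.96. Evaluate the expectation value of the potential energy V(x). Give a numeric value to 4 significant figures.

5.388

⟨V⟩ = ∫ V(x)·|u|² dx / ∫|u|² dx.
Every integrand reduces to terms xʲ·e^(−2κx) on [0, ∞); use ∫₀^∞ xʲ·e^(−2κx) dx = j!/(2κ)^(j+1).
State is unnormalized: ∫|u|² dx = 0.44685, and ∫u*·V(x)·u dx = 2.4078, so ⟨V⟩ = 2.4078 / 0.44685.
⟨V⟩ = 5.3883.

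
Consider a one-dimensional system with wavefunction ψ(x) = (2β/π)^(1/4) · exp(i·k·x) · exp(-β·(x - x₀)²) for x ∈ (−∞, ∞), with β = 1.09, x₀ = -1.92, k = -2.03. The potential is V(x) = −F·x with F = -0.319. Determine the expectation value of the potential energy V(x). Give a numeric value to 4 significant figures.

-0.6125

⟨V⟩ = ∫ V(x)·|ψ|² dx.
Gaussian moments (u = x − x₀): ∫u^(2j)·e^(−2βu²) du = (2j−1)!!/(4β)^j · √(π/(2β)), odd powers integrate to 0; here √(π/(2β)) = 1.2005.
⟨V⟩ = -0.61248.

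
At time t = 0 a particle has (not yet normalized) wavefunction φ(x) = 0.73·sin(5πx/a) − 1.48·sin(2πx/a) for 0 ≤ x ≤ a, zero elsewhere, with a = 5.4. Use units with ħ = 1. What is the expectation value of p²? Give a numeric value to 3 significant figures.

2.74

p² φ = −ħ² d²φ/dx²; ⟨p²⟩ = −ħ² ∫ φ*·φ'' dx / ∫|φ|² dx.
d²/dx² sin(jπx/a) = −(jπ/a)²·sin(jπx/a); on 0 ≤ x ≤ a, ∫sin²(jπx/a) dx = a/2 and ∫sin(jπx/a)·sin(lπx/a) dx = 0 for j ≠ l, so only diagonal terms survive in ∫|φ|² and ∫φ·φ″; ∫φ·φ′ dx = [φ²/2] between the walls = 0.
State is unnormalized: ∫|φ|² dx = 7.3529, and ∫φ*·(−ħ² φ'') dx = 20.182, so ⟨p²⟩ = 20.182 / 7.3529.
⟨p²⟩ = 2.7447.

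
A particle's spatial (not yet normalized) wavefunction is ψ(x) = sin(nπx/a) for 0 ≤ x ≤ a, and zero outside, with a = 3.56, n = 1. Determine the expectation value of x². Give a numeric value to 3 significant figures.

⟨x²⟩ = ∫ x²·|ψ|² dx / ∫|ψ|² dx (integrals over the domain).
With sin²θ = (1 − cos2θ)/2 on 0 ≤ x ≤ a: ∫sin²(nπx/a) dx = a/2, ∫x·sin²(nπx/a) dx = a²/4, ∫x²·sin²(nπx/a) dx = a³·(1/6 − 1/(4n²π²)); higher powers xᵏ the same way, integrating xᵏ·cos(2nπx/a) by parts.
State is unnormalized: ∫|ψ|² dx = 1.7800, and ∫ψ*·x²·ψ dx = 6.3768, so ⟨x²⟩ = 6.3768 / 1.7800.
⟨x²⟩ = 3.5825.

3.58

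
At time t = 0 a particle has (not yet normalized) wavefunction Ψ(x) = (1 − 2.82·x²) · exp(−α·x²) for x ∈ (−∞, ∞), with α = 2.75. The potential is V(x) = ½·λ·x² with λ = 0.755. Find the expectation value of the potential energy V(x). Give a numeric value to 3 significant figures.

0.0224

⟨V⟩ = ∫ V(x)·|Ψ|² dx / ∫|Ψ|² dx.
Expand each integrand as polynomial × e^(−2αx²) and use ∫x^(2j)·e^(−2αx²) dx = (2j−1)!!/(4α)^j · √(π/(2α)), odd powers → 0; here √(π/(2α)) = 0.75578.
State is unnormalized: ∫|Ψ|² dx = 0.51728, and ∫Ψ*·V(x)·Ψ dx = 0.011611, so ⟨V⟩ = 0.011611 / 0.51728.
⟨V⟩ = 0.022446.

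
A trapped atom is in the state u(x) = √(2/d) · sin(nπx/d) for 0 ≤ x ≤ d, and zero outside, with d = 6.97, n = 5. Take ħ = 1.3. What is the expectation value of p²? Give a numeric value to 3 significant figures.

8.58

p² u = −ħ² d²u/dx²; ⟨p²⟩ = −ħ² ∫ u*·u'' dx.
d/dx sin(nπx/d) = (nπ/d)·cos(nπx/d) and d²/dx² sin(nπx/d) = −(nπ/d)²·sin(nπx/d); on 0 ≤ x ≤ d, ∫sin²(nπx/d) dx = d/2 and ∫sin(nπx/d)·cos(nπx/d) dx = 0.
⟨p²⟩ = 8.5834.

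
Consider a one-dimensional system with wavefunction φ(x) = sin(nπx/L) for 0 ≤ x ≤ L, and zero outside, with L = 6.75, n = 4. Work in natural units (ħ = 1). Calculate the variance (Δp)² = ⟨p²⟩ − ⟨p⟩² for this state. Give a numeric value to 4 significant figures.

3.466

Compute ⟨p⟩ and ⟨p²⟩ separately; (Δp)² = ⟨p²⟩ − ⟨p⟩².
d/dx sin(nπx/L) = (nπ/L)·cos(nπx/L) and d²/dx² sin(nπx/L) = −(nπ/L)²·sin(nπx/L); on 0 ≤ x ≤ L, ∫sin²(nπx/L) dx = L/2 and ∫sin(nπx/L)·cos(nπx/L) dx = 0.
Normalization: ∫|φ|² dx = 3.3750.
⟨p⟩ = 0.0000 and ⟨p²⟩ = 3.4659.
(Δp)² = 3.4659 − (0.0000)² = 3.4659.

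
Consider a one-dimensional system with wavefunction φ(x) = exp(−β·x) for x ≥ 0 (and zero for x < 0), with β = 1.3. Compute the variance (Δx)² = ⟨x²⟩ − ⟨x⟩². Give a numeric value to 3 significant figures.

0.148

Compute ⟨x⟩ and ⟨x²⟩ separately, then (Δx)² = ⟨x²⟩ − ⟨x⟩².
Every integrand reduces to terms xʲ·e^(−2βx) on [0, ∞); use ∫₀^∞ xʲ·e^(−2βx) dx = j!/(2β)^(j+1).
Normalization: ∫|φ|² dx = 0.38462.
⟨x⟩ = 0.38462 and ⟨x²⟩ = 0.29586.
(Δx)² = 0.29586 − (0.38462)² = 0.14793.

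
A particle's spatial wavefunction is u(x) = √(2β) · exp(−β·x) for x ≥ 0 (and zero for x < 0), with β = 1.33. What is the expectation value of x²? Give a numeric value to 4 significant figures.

0.2827

⟨x²⟩ = ∫ x²·|u|² dx (integrals over the domain).
Every integrand reduces to terms xʲ·e^(−2βx) on [0, ∞); use ∫₀^∞ xʲ·e^(−2βx) dx = j!/(2β)^(j+1).
⟨x²⟩ = 0.28266.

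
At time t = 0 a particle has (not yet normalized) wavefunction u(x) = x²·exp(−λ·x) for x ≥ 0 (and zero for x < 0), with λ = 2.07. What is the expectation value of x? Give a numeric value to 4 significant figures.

1.208

⟨x⟩ = ∫ x·|u|² dx / ∫|u|² dx (integrals over the domain).
Every integrand reduces to terms xʲ·e^(−2λx) on [0, ∞); use ∫₀^∞ xʲ·e^(−2λx) dx = j!/(2λ)^(j+1).
State is unnormalized: ∫|u|² dx = 0.019734, and ∫u*·x·u dx = 0.023833, so ⟨x⟩ = 0.023833 / 0.019734.
⟨x⟩ = 1.2077.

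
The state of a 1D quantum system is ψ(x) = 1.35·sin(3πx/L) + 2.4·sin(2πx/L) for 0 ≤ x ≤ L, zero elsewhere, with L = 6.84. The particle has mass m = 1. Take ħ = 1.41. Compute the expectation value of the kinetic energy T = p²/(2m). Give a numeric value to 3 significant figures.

1.09

T = −(ħ²/2m) d²/dx², so ⟨T⟩ = −(ħ²/2m) ∫ ψ*·ψ'' dx / ∫|ψ|² dx; with m = 1.
d²/dx² sin(jπx/L) = −(jπ/L)²·sin(jπx/L); on 0 ≤ x ≤ L, ∫sin²(jπx/L) dx = L/2 and ∫sin(jπx/L)·sin(lπx/L) dx = 0 for j ≠ l, so only diagonal terms survive in ∫|ψ|² and ∫ψ·ψ″; ∫ψ·ψ′ dx = [ψ²/2] between the walls = 0.
State is unnormalized: ∫|ψ|² dx = 25.932, and ∫ψ*·(−ħ²/2m · ψ'') dx = 28.287, so ⟨T⟩ = 28.287 / 25.932.
⟨T⟩ = 1.0908.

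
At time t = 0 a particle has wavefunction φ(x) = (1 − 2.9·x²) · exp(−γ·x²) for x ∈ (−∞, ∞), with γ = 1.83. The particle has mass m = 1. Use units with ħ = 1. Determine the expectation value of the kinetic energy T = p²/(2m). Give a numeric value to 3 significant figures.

3.90

T = −(ħ²/2m) d²/dx², so ⟨T⟩ = −(ħ²/2m) ∫ φ*·φ'' dx / ∫|φ|² dx; with m = 1.
Expand each integrand as polynomial × e^(−2γx²) and use ∫x^(2j)·e^(−2γx²) dx = (2j−1)!!/(4γ)^j · √(π/(2γ)), odd powers → 0; here √(π/(2γ)) = 0.92648. Differentiate with the product rule, d/dx e^(−γx²) = −2γx·e^(−γx²).
State is unnormalized: ∫|φ|² dx = 0.62863, and ∫φ*·(−ħ²/2m · φ'') dx = 2.4508, so ⟨T⟩ = 2.4508 / 0.62863.
⟨T⟩ = 3.8987.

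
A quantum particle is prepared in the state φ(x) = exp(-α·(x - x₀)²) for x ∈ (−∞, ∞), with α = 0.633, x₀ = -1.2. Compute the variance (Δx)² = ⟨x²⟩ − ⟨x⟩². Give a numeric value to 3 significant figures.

0.395

Compute ⟨x⟩ and ⟨x²⟩ separately, then (Δx)² = ⟨x²⟩ − ⟨x⟩².
Gaussian moments (u = x − x₀): ∫u^(2j)·e^(−2αu²) du = (2j−1)!!/(4α)^j · √(π/(2α)), odd powers integrate to 0; here √(π/(2α)) = 1.5753.
Normalization: ∫|φ|² dx = 1.5753.
⟨x⟩ = -1.2000 and ⟨x²⟩ = 1.8349.
(Δx)² = 1.8349 − (-1.2000)² = 0.39494.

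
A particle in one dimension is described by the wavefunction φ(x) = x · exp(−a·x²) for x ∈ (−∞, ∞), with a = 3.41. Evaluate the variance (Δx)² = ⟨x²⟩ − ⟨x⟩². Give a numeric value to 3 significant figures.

Compute ⟨x⟩ and ⟨x²⟩ separately, then (Δx)² = ⟨x²⟩ − ⟨x⟩².
Expand each integrand as polynomial × e^(−2ax²) and use ∫x^(2j)·e^(−2ax²) dx = (2j−1)!!/(4a)^j · √(π/(2a)), odd powers → 0; here √(π/(2a)) = 0.67871.
Normalization: ∫|φ|² dx = 0.049759.
⟨x⟩ = 0.0000 and ⟨x²⟩ = 0.21994.
(Δx)² = 0.21994 − (0.0000)² = 0.21994.

0.220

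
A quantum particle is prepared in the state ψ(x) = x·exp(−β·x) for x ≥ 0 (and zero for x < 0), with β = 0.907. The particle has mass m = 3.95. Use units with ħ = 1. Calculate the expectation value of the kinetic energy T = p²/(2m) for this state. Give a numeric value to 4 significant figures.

T = −(ħ²/2m) d²/dx², so ⟨T⟩ = −(ħ²/2m) ∫ ψ*·ψ'' dx / ∫|ψ|² dx; with m = 3.95.
Differentiate x·exp(−β·x) with the product rule; every integrand then reduces to terms xʲ·e^(−2βx) on [0, ∞), with ∫₀^∞ xʲ·e^(−2βx) dx = j!/(2β)^(j+1).
State is unnormalized: ∫|ψ|² dx = 0.33506, and ∫ψ*·(−ħ²/2m · ψ'') dx = 0.034890, so ⟨T⟩ = 0.034890 / 0.33506.
⟨T⟩ = 0.10413.

0.1041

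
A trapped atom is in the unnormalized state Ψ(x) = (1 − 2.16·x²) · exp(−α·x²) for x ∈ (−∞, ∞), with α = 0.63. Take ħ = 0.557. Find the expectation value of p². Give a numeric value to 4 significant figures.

1.031

p² Ψ = −ħ² d²Ψ/dx²; ⟨p²⟩ = −ħ² ∫ Ψ*·Ψ'' dx / ∫|Ψ|² dx.
Expand each integrand as polynomial × e^(−2αx²) and use ∫x^(2j)·e^(−2αx²) dx = (2j−1)!!/(4α)^j · √(π/(2α)), odd powers → 0; here √(π/(2α)) = 1.5790. Differentiate with the product rule, d/dx e^(−αx²) = −2αx·e^(−αx²).
State is unnormalized: ∫|Ψ|² dx = 2.3524, and ∫Ψ*·(−ħ² Ψ'') dx = 2.4250, so ⟨p²⟩ = 2.4250 / 2.3524.
⟨p²⟩ = 1.0308.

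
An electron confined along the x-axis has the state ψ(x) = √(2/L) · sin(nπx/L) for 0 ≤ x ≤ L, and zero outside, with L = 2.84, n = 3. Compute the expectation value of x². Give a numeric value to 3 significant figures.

2.64

⟨x²⟩ = ∫ x²·|ψ|² dx (integrals over the domain).
With sin²θ = (1 − cos2θ)/2 on 0 ≤ x ≤ L: ∫sin²(nπx/L) dx = L/2, ∫x·sin²(nπx/L) dx = L²/4, ∫x²·sin²(nπx/L) dx = L³·(1/6 − 1/(4n²π²)); higher powers xᵏ the same way, integrating xᵏ·cos(2nπx/L) by parts.
⟨x²⟩ = 2.6431.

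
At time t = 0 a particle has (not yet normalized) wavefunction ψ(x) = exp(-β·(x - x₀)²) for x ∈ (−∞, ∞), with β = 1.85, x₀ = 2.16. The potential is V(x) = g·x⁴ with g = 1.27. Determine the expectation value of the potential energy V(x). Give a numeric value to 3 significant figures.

⟨V⟩ = ∫ V(x)·|ψ|² dx / ∫|ψ|² dx.
Gaussian moments (u = x − x₀): ∫u^(2j)·e^(−2βu²) du = (2j−1)!!/(4β)^j · √(π/(2β)), odd powers integrate to 0; here √(π/(2β)) = 0.92145.
State is unnormalized: ∫|ψ|² dx = 0.92145, and ∫ψ*·V(x)·ψ dx = 29.965, so ⟨V⟩ = 29.965 / 0.92145.
⟨V⟩ = 32.519.

32.5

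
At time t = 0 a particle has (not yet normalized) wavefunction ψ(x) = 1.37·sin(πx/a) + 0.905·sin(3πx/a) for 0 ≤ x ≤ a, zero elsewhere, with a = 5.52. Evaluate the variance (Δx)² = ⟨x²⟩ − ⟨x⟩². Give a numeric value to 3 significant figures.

Compute ⟨x⟩ and ⟨x²⟩ separately, then (Δx)² = ⟨x²⟩ − ⟨x⟩².
On 0 ≤ x ≤ a (j ≠ l): ∫sin²(jπx/a) dx = a/2, ∫sin(jπx/a)·sin(lπx/a) dx = 0; diagonal moments ∫x·sin²(jπx/a) dx = a²/4, ∫x²·sin²(jπx/a) dx = a³·(1/6 − 1/(4j²π²)); cross terms ∫x·sin(jπx/a)·sin(lπx/a) dx = 0 for j + l even and −4jla²/(π²(j² − l²)²) for j + l odd, ∫x²·sin(jπx/a)·sin(lπx/a) dx = (−1)^(j+l)·4jla³/(π²(j² − l²)²); higher powers the same way via product-to-sum and parts.
Normalization: ∫|ψ|² dx = 7.4408.
⟨x⟩ = 2.7600 and ⟨x²⟩ = 10.095.
(Δx)² = 10.095 − (2.7600)² = 2.4773.

2.48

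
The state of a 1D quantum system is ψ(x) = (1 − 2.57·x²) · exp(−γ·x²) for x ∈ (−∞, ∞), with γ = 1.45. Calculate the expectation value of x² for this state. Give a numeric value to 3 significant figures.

0.316

⟨x²⟩ = ∫ x²·|ψ|² dx / ∫|ψ|² dx (integrals over the domain).
Expand each integrand as polynomial × e^(−2γx²) and use ∫x^(2j)·e^(−2γx²) dx = (2j−1)!!/(4γ)^j · √(π/(2γ)), odd powers → 0; here √(π/(2γ)) = 1.0408.
State is unnormalized: ∫|ψ|² dx = 0.73150, and ∫ψ*·x²·ψ dx = 0.23086, so ⟨x²⟩ = 0.23086 / 0.73150.
⟨x²⟩ = 0.31560.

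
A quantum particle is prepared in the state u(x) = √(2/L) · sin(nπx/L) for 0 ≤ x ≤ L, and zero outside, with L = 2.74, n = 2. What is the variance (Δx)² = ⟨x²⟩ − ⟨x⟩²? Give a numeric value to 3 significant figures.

Compute ⟨x⟩ and ⟨x²⟩ separately, then (Δx)² = ⟨x²⟩ − ⟨x⟩².
With sin²θ = (1 − cos2θ)/2 on 0 ≤ x ≤ L: ∫sin²(nπx/L) dx = L/2, ∫x·sin²(nπx/L) dx = L²/4, ∫x²·sin²(nπx/L) dx = L³·(1/6 − 1/(4n²π²)); higher powers xᵏ the same way, integrating xᵏ·cos(2nπx/L) by parts.
⟨x⟩ = 1.3700 and ⟨x²⟩ = 2.4074.
(Δx)² = 2.4074 − (1.3700)² = 0.53055.

0.531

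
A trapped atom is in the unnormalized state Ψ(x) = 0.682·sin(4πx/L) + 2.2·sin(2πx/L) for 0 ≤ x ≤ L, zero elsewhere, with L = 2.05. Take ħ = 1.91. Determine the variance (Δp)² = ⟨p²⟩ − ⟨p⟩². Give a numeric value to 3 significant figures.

Compute ⟨p⟩ and ⟨p²⟩ separately; (Δp)² = ⟨p²⟩ − ⟨p⟩².
d²/dx² sin(jπx/L) = −(jπ/L)²·sin(jπx/L); on 0 ≤ x ≤ L, ∫sin²(jπx/L) dx = L/2 and ∫sin(jπx/L)·sin(lπx/L) dx = 0 for j ≠ l, so only diagonal terms survive in ∫|Ψ|² and ∫Ψ·Ψ″; ∫Ψ·Ψ′ dx = [Ψ²/2] between the walls = 0.
Normalization: ∫|Ψ|² dx = 5.4378.
⟨p⟩ = 0.0000 and ⟨p²⟩ = 43.284.
(Δp)² = 43.284 − (0.0000)² = 43.284.

43.3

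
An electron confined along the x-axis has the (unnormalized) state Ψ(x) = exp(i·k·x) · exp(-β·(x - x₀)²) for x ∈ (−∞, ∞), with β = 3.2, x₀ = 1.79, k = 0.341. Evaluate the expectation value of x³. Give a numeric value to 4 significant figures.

6.155

⟨x³⟩ = ∫ x³·|Ψ|² dx / ∫|Ψ|² dx (integrals over the domain).
Gaussian moments (u = x − x₀): ∫u^(2j)·e^(−2βu²) du = (2j−1)!!/(4β)^j · √(π/(2β)), odd powers integrate to 0; here √(π/(2β)) = 0.70062.
State is unnormalized: ∫|Ψ|² dx = 0.70062, and ∫Ψ*·x³·Ψ dx = 4.3122, so ⟨x³⟩ = 4.3122 / 0.70062.
⟨x³⟩ = 6.1549.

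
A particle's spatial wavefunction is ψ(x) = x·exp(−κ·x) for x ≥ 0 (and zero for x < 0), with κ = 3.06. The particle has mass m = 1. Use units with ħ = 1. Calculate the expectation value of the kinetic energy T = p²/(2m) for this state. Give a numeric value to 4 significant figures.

4.682

T = −(ħ²/2m) d²/dx², so ⟨T⟩ = −(ħ²/2m) ∫ ψ*·ψ'' dx / ∫|ψ|² dx; with m = 1.
Differentiate x·exp(−κ·x) with the product rule; every integrand then reduces to terms xʲ·e^(−2κx) on [0, ∞), with ∫₀^∞ xʲ·e^(−2κx) dx = j!/(2κ)^(j+1).
State is unnormalized: ∫|ψ|² dx = 0.0087252, and ∫ψ*·(−ħ²/2m · ψ'') dx = 0.040850, so ⟨T⟩ = 0.040850 / 0.0087252.
⟨T⟩ = 4.6818.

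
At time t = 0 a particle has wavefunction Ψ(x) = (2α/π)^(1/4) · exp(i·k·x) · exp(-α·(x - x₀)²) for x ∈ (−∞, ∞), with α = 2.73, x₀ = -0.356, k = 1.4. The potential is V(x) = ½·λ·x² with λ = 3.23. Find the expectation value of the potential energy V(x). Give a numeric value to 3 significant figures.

0.353

⟨V⟩ = ∫ V(x)·|Ψ|² dx.
Gaussian moments (u = x − x₀): ∫u^(2j)·e^(−2αu²) du = (2j−1)!!/(4α)^j · √(π/(2α)), odd powers integrate to 0; here √(π/(2α)) = 0.75854.
⟨V⟩ = 0.35257.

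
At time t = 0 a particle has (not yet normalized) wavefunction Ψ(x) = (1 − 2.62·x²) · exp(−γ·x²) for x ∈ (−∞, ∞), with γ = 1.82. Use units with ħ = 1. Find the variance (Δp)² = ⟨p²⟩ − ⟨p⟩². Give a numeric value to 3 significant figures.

7.15

Compute ⟨p⟩ and ⟨p²⟩ separately; (Δp)² = ⟨p²⟩ − ⟨p⟩².
Expand each integrand as polynomial × e^(−2γx²) and use ∫x^(2j)·e^(−2γx²) dx = (2j−1)!!/(4γ)^j · √(π/(2γ)), odd powers → 0; here √(π/(2γ)) = 0.92902. Differentiate with the product rule, d/dx e^(−γx²) = −2γx·e^(−γx²).
Normalization: ∫|Ψ|² dx = 0.62131.
⟨p⟩ = 0.0000 and ⟨p²⟩ = 7.1475.
(Δp)² = 7.1475 − (0.0000)² = 7.1475.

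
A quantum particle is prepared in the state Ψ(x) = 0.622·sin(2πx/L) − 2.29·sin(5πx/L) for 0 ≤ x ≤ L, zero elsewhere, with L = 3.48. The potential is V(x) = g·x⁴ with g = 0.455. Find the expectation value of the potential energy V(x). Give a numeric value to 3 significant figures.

⟨V⟩ = ∫ V(x)·|Ψ|² dx / ∫|Ψ|² dx.
On 0 ≤ x ≤ L (j ≠ l): ∫sin²(jπx/L) dx = L/2, ∫sin(jπx/L)·sin(lπx/L) dx = 0; diagonal moments ∫x·sin²(jπx/L) dx = L²/4, ∫x²·sin²(jπx/L) dx = L³·(1/6 − 1/(4j²π²)); cross terms ∫x·sin(jπx/L)·sin(lπx/L) dx = 0 for j + l even and −4jlL²/(π²(j² − l²)²) for j + l odd, ∫x²·sin(jπx/L)·sin(lπx/L) dx = (−1)^(j+l)·4jlL³/(π²(j² − l²)²); higher powers the same way via product-to-sum and parts.
State is unnormalized: ∫|Ψ|² dx = 9.7979, and ∫Ψ*·V(x)·Ψ dx = 138.40, so ⟨V⟩ = 138.40 / 9.7979.
⟨V⟩ = 14.126.

14.1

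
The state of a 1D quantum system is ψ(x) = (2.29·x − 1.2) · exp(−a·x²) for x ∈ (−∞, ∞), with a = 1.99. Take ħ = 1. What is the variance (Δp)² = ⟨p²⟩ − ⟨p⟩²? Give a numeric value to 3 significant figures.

3.24

Compute ⟨p⟩ and ⟨p²⟩ separately; (Δp)² = ⟨p²⟩ − ⟨p⟩².
Expand each integrand as polynomial × e^(−2ax²) and use ∫x^(2j)·e^(−2ax²) dx = (2j−1)!!/(4a)^j · √(π/(2a)), odd powers → 0; here √(π/(2a)) = 0.88845. Differentiate with the product rule, d/dx e^(−ax²) = −2ax·e^(−ax²).
Normalization: ∫|ψ|² dx = 1.8647.
⟨p⟩ = 0.0000 and ⟨p²⟩ = 3.2393.
(Δp)² = 3.2393 − (0.0000)² = 3.2393.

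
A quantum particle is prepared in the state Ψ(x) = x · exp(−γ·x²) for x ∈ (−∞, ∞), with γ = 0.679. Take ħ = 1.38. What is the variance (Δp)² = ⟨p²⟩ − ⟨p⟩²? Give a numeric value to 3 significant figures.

Compute ⟨p⟩ and ⟨p²⟩ separately; (Δp)² = ⟨p²⟩ − ⟨p⟩².
Expand each integrand as polynomial × e^(−2γx²) and use ∫x^(2j)·e^(−2γx²) dx = (2j−1)!!/(4γ)^j · √(π/(2γ)), odd powers → 0; here √(π/(2γ)) = 1.5210. Differentiate with the product rule, d/dx e^(−γx²) = −2γx·e^(−γx²).
Normalization: ∫|Ψ|² dx = 0.56001.
⟨p⟩ = 0.0000 and ⟨p²⟩ = 3.8793.
(Δp)² = 3.8793 − (0.0000)² = 3.8793.

3.88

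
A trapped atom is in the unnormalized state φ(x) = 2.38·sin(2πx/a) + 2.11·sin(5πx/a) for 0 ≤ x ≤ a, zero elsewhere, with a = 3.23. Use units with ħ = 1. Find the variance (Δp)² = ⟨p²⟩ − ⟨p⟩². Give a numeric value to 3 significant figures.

Compute ⟨p⟩ and ⟨p²⟩ separately; (Δp)² = ⟨p²⟩ − ⟨p⟩².
d²/dx² sin(jπx/a) = −(jπ/a)²·sin(jπx/a); on 0 ≤ x ≤ a, ∫sin²(jπx/a) dx = a/2 and ∫sin(jπx/a)·sin(lπx/a) dx = 0 for j ≠ l, so only diagonal terms survive in ∫|φ|² and ∫φ·φ″; ∫φ·φ′ dx = [φ²/2] between the walls = 0.
Normalization: ∫|φ|² dx = 16.338.
⟨p⟩ = 0.0000 and ⟨p²⟩ = 12.527.
(Δp)² = 12.527 − (0.0000)² = 12.527.

12.5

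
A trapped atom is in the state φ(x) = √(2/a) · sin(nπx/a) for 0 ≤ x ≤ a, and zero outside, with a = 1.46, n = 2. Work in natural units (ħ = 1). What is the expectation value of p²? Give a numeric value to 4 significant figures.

p² φ = −ħ² d²φ/dx²; ⟨p²⟩ = −ħ² ∫ φ*·φ'' dx.
d/dx sin(nπx/a) = (nπ/a)·cos(nπx/a) and d²/dx² sin(nπx/a) = −(nπ/a)²·sin(nπx/a); on 0 ≤ x ≤ a, ∫sin²(nπx/a) dx = a/2 and ∫sin(nπx/a)·cos(nπx/a) dx = 0.
⟨p²⟩ = 18.521.

18.52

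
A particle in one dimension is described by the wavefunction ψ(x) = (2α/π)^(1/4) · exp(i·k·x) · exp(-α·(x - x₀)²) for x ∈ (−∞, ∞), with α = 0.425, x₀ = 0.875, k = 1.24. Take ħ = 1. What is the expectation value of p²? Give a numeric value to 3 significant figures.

1.96

p² ψ = −ħ² d²ψ/dx²; ⟨p²⟩ = −ħ² ∫ ψ*·ψ'' dx.
Gaussian moments (u = x − x₀): ∫u^(2j)·e^(−2αu²) du = (2j−1)!!/(4α)^j · √(π/(2α)), odd powers integrate to 0; here √(π/(2α)) = 1.9225. Derivatives: ψ′ = (ik − 2αu)·ψ, ψ″ = ((ik − 2αu)² − 2α)·ψ; the odd-in-u pieces drop out.
⟨p²⟩ = 1.9626.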